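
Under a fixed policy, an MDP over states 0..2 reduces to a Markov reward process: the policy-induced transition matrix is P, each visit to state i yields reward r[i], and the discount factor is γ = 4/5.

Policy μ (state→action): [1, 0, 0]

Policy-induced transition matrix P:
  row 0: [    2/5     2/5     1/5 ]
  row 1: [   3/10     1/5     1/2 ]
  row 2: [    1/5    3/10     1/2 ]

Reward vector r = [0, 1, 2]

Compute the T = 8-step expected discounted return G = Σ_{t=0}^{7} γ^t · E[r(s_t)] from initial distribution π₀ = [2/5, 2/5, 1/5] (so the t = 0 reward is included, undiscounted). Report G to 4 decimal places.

t=0: π = [0.4000, 0.4000, 0.2000], E[r] = 0.8000, γ^t·E[r] = 0.800000, running G = 0.800000
t=1: π = [0.3200, 0.3000, 0.3800], E[r] = 1.0600, γ^t·E[r] = 0.848000, running G = 1.648000
t=2: π = [0.2940, 0.3020, 0.4040], E[r] = 1.1100, γ^t·E[r] = 0.710400, running G = 2.358400
t=3: π = [0.2890, 0.2992, 0.4118], E[r] = 1.1228, γ^t·E[r] = 0.574874, running G = 2.933274
t=4: π = [0.2877, 0.2990, 0.4133], E[r] = 1.1256, γ^t·E[r] = 0.461038, running G = 3.394311
t=5: π = [0.2874, 0.2989, 0.4137], E[r] = 1.1262, γ^t·E[r] = 0.369047, running G = 3.763358
t=6: π = [0.2874, 0.2989, 0.4138], E[r] = 1.1264, γ^t·E[r] = 0.295277, running G = 4.058635
t=7: π = [0.2874, 0.2989, 0.4138], E[r] = 1.1264, γ^t·E[r] = 0.236229, running G = 4.294864

G = 4.2949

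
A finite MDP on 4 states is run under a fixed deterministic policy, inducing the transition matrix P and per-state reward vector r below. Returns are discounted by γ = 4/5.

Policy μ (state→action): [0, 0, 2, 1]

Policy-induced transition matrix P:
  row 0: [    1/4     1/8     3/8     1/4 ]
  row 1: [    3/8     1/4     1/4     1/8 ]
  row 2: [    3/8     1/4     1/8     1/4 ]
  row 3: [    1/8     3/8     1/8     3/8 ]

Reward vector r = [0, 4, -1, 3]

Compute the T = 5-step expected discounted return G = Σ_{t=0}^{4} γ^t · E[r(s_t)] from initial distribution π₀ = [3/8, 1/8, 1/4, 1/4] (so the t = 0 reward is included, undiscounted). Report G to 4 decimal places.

G = 4.5819

t=0: π = [0.3750, 0.1250, 0.2500, 0.2500], E[r] = 1.0000, γ^t·E[r] = 1.000000, running G = 1.000000
t=1: π = [0.2656, 0.2344, 0.2344, 0.2656], E[r] = 1.5000, γ^t·E[r] = 1.200000, running G = 2.200000
t=2: π = [0.2754, 0.2500, 0.2207, 0.2539], E[r] = 1.5410, γ^t·E[r] = 0.986250, running G = 3.186250
t=3: π = [0.2771, 0.2473, 0.2251, 0.2505], E[r] = 1.5156, γ^t·E[r] = 0.776000, running G = 3.962250
t=4: π = [0.2777, 0.2467, 0.2252, 0.2504], E[r] = 1.5127, γ^t·E[r] = 0.619600, running G = 4.581850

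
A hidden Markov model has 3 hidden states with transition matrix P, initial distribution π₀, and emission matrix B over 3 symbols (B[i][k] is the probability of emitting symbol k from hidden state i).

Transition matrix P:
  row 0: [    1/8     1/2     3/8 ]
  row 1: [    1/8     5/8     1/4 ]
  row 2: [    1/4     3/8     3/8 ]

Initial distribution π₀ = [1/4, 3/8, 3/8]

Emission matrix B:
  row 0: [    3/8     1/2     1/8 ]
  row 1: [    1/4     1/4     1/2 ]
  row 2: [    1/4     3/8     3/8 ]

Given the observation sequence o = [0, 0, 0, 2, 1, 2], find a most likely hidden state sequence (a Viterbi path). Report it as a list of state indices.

path = [1, 1, 1, 1, 1, 1]

t=0: δ = [9.375e-02, 9.375e-02, 9.375e-02]  (obs o_0=0)
t=1: δ = [8.789e-03, 1.465e-02, 8.789e-03]  ψ = [2, 1, 0]  (obs o_1=0)
t=2: δ = [8.240e-04, 2.289e-03, 9.155e-04]  ψ = [2, 1, 1]  (obs o_2=0)
t=3: δ = [3.576e-05, 7.153e-04, 2.146e-04]  ψ = [1, 1, 1]  (obs o_3=2)
t=4: δ = [4.470e-05, 1.118e-04, 6.706e-05]  ψ = [1, 1, 1]  (obs o_4=1)
t=5: δ = [2.095e-06, 3.492e-05, 1.048e-05]  ψ = [2, 1, 1]  (obs o_5=2)
backtrack: best end state = 1; path = [1, 1, 1, 1, 1, 1]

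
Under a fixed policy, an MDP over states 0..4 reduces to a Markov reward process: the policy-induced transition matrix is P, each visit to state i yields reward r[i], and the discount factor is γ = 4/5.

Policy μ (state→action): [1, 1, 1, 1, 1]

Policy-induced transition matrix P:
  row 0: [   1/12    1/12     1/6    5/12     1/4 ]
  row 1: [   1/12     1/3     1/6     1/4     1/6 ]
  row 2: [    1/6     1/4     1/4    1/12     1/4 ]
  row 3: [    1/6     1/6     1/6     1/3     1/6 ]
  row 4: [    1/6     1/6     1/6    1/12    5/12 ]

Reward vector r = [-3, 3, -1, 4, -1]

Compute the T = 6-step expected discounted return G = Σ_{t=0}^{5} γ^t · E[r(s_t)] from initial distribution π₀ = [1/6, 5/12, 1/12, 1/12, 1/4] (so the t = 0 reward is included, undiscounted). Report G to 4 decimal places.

G = 2.6223

t=0: π = [0.1667, 0.4167, 0.0833, 0.0833, 0.2500], E[r] = 0.7500, γ^t·E[r] = 0.750000, running G = 0.750000
t=1: π = [0.1181, 0.2292, 0.1736, 0.2292, 0.2500], E[r] = 0.8264, γ^t·E[r] = 0.661111, running G = 1.411111
t=2: π = [0.1377, 0.2095, 0.1811, 0.2182, 0.2535], E[r] = 0.6534, γ^t·E[r] = 0.418148, running G = 1.829259
t=3: π = [0.1377, 0.2052, 0.1818, 0.2187, 0.2566], E[r] = 0.6388, γ^t·E[r] = 0.327086, running G = 2.156346
t=4: π = [0.1381, 0.2045, 0.1818, 0.2181, 0.2574], E[r] = 0.6326, γ^t·E[r] = 0.259096, running G = 2.415442
t=5: π = [0.1381, 0.2044, 0.1818, 0.2180, 0.2577], E[r] = 0.6313, γ^t·E[r] = 0.206858, running G = 2.622300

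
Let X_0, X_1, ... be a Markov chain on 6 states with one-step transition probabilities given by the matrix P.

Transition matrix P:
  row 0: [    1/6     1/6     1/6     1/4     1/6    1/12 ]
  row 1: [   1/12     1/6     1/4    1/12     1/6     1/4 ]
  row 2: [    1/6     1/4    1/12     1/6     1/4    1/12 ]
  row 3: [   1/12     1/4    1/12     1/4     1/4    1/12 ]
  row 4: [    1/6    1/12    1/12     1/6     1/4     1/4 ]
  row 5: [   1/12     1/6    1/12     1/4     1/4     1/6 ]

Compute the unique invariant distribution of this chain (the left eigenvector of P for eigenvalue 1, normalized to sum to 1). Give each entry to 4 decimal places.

π = [0.1225, 0.1741, 0.1226, 0.1920, 0.2253, 0.1635]

Balance equations π_j = Σ_i π_i·P[i][j]:
  π_0 = 1/6·π_0 + 1/12·π_1 + 1/6·π_2 + 1/12·π_3 + 1/6·π_4 + 1/12·π_5
  π_1 = 1/6·π_0 + 1/6·π_1 + 1/4·π_2 + 1/4·π_3 + 1/12·π_4 + 1/6·π_5
  π_2 = 1/6·π_0 + 1/4·π_1 + 1/12·π_2 + 1/12·π_3 + 1/12·π_4 + 1/12·π_5
  π_3 = 1/4·π_0 + 1/12·π_1 + 1/6·π_2 + 1/4·π_3 + 1/6·π_4 + 1/4·π_5
  π_4 = 1/6·π_0 + 1/6·π_1 + 1/4·π_2 + 1/4·π_3 + 1/4·π_4 + 1/4·π_5
  normalize: π_0 + π_1 + π_2 + π_3 + π_4 + π_5 = 1
Solving the linear system gives exactly π = [2314/18885, 1096/6295, 5555/45324, 4351/22662, 51053/226620, 18529/113310].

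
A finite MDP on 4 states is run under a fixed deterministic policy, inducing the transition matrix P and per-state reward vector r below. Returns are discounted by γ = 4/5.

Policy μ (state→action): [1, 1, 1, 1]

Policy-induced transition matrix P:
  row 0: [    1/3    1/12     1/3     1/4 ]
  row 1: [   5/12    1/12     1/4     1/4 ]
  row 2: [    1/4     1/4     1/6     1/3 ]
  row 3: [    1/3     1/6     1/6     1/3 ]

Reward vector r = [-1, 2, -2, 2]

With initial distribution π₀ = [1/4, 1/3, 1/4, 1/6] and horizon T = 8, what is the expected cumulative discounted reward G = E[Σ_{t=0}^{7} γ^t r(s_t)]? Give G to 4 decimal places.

G = 0.4850

t=0: π = [0.2500, 0.3333, 0.2500, 0.1667], E[r] = 0.2500, γ^t·E[r] = 0.250000, running G = 0.250000
t=1: π = [0.3403, 0.1389, 0.2361, 0.2847], E[r] = 0.0347, γ^t·E[r] = 0.027778, running G = 0.277778
t=2: π = [0.3252, 0.1464, 0.2350, 0.2934], E[r] = 0.0845, γ^t·E[r] = 0.054074, running G = 0.331852
t=3: π = [0.3260, 0.1469, 0.2331, 0.2940], E[r] = 0.0898, γ^t·E[r] = 0.046000, running G = 0.377852
t=4: π = [0.3262, 0.1467, 0.2332, 0.2939], E[r] = 0.0886, γ^t·E[r] = 0.036283, running G = 0.414135
t=5: π = [0.3261, 0.1467, 0.2332, 0.2939], E[r] = 0.0886, γ^t·E[r] = 0.029046, running G = 0.443181
t=6: π = [0.3261, 0.1467, 0.2332, 0.2939], E[r] = 0.0887, γ^t·E[r] = 0.023241, running G = 0.466422
t=7: π = [0.3261, 0.1467, 0.2332, 0.2939], E[r] = 0.0887, γ^t·E[r] = 0.018592, running G = 0.485014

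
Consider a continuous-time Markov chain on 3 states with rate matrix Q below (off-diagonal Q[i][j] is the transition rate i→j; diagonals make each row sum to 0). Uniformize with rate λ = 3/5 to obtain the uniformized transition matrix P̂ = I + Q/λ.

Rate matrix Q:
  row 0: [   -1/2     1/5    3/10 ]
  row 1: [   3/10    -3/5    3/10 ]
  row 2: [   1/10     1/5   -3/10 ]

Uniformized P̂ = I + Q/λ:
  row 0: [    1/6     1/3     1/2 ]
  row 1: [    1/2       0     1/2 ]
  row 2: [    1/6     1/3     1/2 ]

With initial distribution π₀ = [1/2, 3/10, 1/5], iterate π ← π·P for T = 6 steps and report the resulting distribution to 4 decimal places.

t=0: π = [0.5000, 0.3000, 0.2000]
t=1: π = [0.2667, 0.2333, 0.5000]
t=2: π = [0.2444, 0.2556, 0.5000]
t=3: π = [0.2519, 0.2481, 0.5000]
t=4: π = [0.2494, 0.2506, 0.5000]
t=5: π = [0.2502, 0.2498, 0.5000]
t=6: π = [0.2499, 0.2501, 0.5000]

π = [0.2499, 0.2501, 0.5000]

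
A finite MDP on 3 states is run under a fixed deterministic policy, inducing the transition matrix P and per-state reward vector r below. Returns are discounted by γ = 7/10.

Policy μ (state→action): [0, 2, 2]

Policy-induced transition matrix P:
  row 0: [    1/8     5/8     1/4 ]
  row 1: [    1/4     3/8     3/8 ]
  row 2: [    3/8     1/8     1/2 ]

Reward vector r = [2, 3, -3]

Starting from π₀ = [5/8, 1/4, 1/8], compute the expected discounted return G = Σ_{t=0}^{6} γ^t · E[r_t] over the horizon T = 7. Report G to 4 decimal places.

t=0: π = [0.6250, 0.2500, 0.1250], E[r] = 1.6250, γ^t·E[r] = 1.625000, running G = 1.625000
t=1: π = [0.1875, 0.5000, 0.3125], E[r] = 0.9375, γ^t·E[r] = 0.656250, running G = 2.281250
t=2: π = [0.2656, 0.3438, 0.3906], E[r] = 0.3906, γ^t·E[r] = 0.191406, running G = 2.472656
t=3: π = [0.2656, 0.3438, 0.3906], E[r] = 0.3906, γ^t·E[r] = 0.133984, running G = 2.606641
t=4: π = [0.2656, 0.3438, 0.3906], E[r] = 0.3906, γ^t·E[r] = 0.093789, running G = 2.700430
t=5: π = [0.2656, 0.3438, 0.3906], E[r] = 0.3906, γ^t·E[r] = 0.065652, running G = 2.766082
t=6: π = [0.2656, 0.3438, 0.3906], E[r] = 0.3906, γ^t·E[r] = 0.045957, running G = 2.812039

G = 2.8120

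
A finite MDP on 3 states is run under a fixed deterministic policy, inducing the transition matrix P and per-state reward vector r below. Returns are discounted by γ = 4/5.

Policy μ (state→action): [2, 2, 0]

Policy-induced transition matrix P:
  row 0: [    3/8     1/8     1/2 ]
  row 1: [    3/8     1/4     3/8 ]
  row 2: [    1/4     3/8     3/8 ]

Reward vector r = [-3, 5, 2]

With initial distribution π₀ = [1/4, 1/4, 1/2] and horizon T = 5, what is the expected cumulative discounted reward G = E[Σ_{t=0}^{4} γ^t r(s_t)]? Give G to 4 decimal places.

t=0: π = [0.2500, 0.2500, 0.5000], E[r] = 1.5000, γ^t·E[r] = 1.500000, running G = 1.500000
t=1: π = [0.3125, 0.2813, 0.4063], E[r] = 1.2813, γ^t·E[r] = 1.025000, running G = 2.525000
t=2: π = [0.3242, 0.2617, 0.4141], E[r] = 1.1641, γ^t·E[r] = 0.745000, running G = 3.270000
t=3: π = [0.3232, 0.2612, 0.4155], E[r] = 1.1675, γ^t·E[r] = 0.597750, running G = 3.867750
t=4: π = [0.3231, 0.2615, 0.4154], E[r] = 1.1693, γ^t·E[r] = 0.478950, running G = 4.346700

G = 4.3467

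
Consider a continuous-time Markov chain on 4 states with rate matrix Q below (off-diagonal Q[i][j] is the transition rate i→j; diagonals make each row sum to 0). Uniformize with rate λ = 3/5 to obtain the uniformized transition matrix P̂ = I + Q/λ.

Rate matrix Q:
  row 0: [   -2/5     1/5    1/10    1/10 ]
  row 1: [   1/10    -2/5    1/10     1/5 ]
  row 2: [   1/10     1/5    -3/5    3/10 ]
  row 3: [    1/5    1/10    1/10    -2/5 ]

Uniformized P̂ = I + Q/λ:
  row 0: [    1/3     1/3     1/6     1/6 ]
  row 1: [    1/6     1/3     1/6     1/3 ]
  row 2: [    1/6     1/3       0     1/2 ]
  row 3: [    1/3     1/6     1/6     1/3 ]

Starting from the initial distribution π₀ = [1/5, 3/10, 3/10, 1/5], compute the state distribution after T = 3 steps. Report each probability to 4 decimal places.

t=0: π = [0.2000, 0.3000, 0.3000, 0.2000]
t=1: π = [0.2333, 0.3000, 0.1167, 0.3500]
t=2: π = [0.2639, 0.2750, 0.1472, 0.3139]
t=3: π = [0.2630, 0.2810, 0.1421, 0.3139]

π = [0.2630, 0.2810, 0.1421, 0.3139]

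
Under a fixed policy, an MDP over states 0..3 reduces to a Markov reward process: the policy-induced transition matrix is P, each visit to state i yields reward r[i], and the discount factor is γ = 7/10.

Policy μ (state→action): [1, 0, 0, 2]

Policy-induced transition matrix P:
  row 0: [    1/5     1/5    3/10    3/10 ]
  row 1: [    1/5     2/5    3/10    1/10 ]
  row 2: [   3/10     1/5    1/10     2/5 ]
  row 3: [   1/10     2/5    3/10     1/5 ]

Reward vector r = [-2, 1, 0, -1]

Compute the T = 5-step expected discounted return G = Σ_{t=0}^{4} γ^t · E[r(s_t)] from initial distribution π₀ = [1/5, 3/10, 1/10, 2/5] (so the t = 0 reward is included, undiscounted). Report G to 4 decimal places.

t=0: π = [0.2000, 0.3000, 0.1000, 0.4000], E[r] = -0.5000, γ^t·E[r] = -0.500000, running G = -0.500000
t=1: π = [0.1700, 0.3400, 0.2800, 0.2100], E[r] = -0.2100, γ^t·E[r] = -0.147000, running G = -0.647000
t=2: π = [0.2070, 0.3100, 0.2440, 0.2390], E[r] = -0.3430, γ^t·E[r] = -0.168070, running G = -0.815070
t=3: π = [0.2005, 0.3098, 0.2512, 0.2385], E[r] = -0.3297, γ^t·E[r] = -0.113087, running G = -0.928157
t=4: π = [0.2013, 0.3097, 0.2498, 0.2393], E[r] = -0.3322, γ^t·E[r] = -0.079759, running G = -1.007916

G = -1.0079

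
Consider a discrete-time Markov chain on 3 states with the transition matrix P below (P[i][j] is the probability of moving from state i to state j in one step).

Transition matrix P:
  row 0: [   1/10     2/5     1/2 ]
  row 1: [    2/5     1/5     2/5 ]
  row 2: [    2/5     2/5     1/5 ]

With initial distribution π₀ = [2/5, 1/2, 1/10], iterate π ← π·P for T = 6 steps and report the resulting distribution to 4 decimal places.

t=0: π = [0.4000, 0.5000, 0.1000]
t=1: π = [0.2800, 0.3000, 0.4200]
t=2: π = [0.3160, 0.3400, 0.3440]
t=3: π = [0.3052, 0.3320, 0.3628]
t=4: π = [0.3084, 0.3336, 0.3580]
t=5: π = [0.3075, 0.3333, 0.3593]
t=6: π = [0.3078, 0.3333, 0.3589]

π = [0.3078, 0.3333, 0.3589]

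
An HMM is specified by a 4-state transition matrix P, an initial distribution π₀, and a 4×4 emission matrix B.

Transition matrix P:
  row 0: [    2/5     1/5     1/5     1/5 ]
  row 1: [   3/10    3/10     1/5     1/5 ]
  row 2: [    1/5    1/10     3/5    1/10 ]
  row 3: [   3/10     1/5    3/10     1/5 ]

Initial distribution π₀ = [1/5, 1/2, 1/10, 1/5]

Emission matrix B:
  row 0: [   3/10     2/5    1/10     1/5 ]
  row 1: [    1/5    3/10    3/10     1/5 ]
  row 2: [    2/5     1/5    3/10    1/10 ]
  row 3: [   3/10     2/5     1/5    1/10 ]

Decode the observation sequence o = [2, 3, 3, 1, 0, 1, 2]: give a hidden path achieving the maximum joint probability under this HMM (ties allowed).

t=0: δ = [2.000e-02, 1.500e-01, 3.000e-02, 4.000e-02]  (obs o_0=2)
t=1: δ = [9.000e-03, 9.000e-03, 3.000e-03, 3.000e-03]  ψ = [1, 1, 1, 1]  (obs o_1=3)
t=2: δ = [7.200e-04, 5.400e-04, 1.800e-04, 1.800e-04]  ψ = [0, 1, 0, 0]  (obs o_2=3)
t=3: δ = [1.152e-04, 4.860e-05, 2.880e-05, 5.760e-05]  ψ = [0, 1, 0, 0]  (obs o_3=1)
t=4: δ = [1.382e-05, 4.608e-06, 9.216e-06, 6.912e-06]  ψ = [0, 0, 0, 0]  (obs o_4=0)
t=5: δ = [2.212e-06, 8.294e-07, 1.106e-06, 1.106e-06]  ψ = [0, 0, 2, 0]  (obs o_5=1)
t=6: δ = [8.847e-08, 1.327e-07, 1.991e-07, 8.847e-08]  ψ = [0, 0, 2, 0]  (obs o_6=2)
backtrack: best end state = 2; path = [1, 0, 0, 0, 2, 2, 2]

path = [1, 0, 0, 0, 2, 2, 2]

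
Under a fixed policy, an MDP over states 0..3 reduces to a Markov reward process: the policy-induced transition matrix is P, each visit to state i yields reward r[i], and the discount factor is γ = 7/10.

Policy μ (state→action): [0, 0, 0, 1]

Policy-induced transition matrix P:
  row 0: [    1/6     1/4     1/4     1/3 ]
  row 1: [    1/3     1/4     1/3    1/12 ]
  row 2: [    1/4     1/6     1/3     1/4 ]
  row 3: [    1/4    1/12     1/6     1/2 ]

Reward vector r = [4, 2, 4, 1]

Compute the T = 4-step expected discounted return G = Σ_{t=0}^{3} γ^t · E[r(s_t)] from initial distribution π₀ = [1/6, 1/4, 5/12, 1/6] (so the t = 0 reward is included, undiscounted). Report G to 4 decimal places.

G = 7.2403

t=0: π = [0.1667, 0.2500, 0.4167, 0.1667], E[r] = 3.0000, γ^t·E[r] = 3.000000, running G = 3.000000
t=1: π = [0.2569, 0.1875, 0.2917, 0.2639], E[r] = 2.8333, γ^t·E[r] = 1.983333, running G = 4.983333
t=2: π = [0.2442, 0.1817, 0.2679, 0.3061], E[r] = 2.7182, γ^t·E[r] = 1.331904, running G = 6.315237
t=3: π = [0.2448, 0.1766, 0.2620, 0.3166], E[r] = 2.6969, γ^t·E[r] = 0.925038, running G = 7.240275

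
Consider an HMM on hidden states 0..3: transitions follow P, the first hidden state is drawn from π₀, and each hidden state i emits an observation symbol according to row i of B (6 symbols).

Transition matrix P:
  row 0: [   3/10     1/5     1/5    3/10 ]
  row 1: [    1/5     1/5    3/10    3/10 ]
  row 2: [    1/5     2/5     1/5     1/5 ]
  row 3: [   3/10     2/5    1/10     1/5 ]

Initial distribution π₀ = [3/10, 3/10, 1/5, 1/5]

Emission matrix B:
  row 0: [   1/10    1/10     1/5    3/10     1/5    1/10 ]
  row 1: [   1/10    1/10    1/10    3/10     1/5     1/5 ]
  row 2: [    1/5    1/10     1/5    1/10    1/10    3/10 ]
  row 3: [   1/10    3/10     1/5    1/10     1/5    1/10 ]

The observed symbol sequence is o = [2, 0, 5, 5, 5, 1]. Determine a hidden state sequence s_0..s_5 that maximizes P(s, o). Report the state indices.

t=0: δ = [6.000e-02, 3.000e-02, 4.000e-02, 4.000e-02]  (obs o_0=2)
t=1: δ = [1.800e-03, 1.600e-03, 2.400e-03, 1.800e-03]  ψ = [0, 2, 0, 0]  (obs o_1=0)
t=2: δ = [5.400e-05, 1.920e-04, 1.440e-04, 5.400e-05]  ψ = [0, 2, 1, 0]  (obs o_2=5)
t=3: δ = [3.840e-06, 1.152e-05, 1.728e-05, 5.760e-06]  ψ = [1, 2, 1, 1]  (obs o_3=5)
t=4: δ = [3.456e-07, 1.382e-06, 1.037e-06, 3.456e-07]  ψ = [2, 2, 1, 1]  (obs o_4=5)
t=5: δ = [2.765e-08, 4.147e-08, 4.147e-08, 1.244e-07]  ψ = [1, 2, 1, 1]  (obs o_5=1)
backtrack: best end state = 3; path = [0, 2, 1, 2, 1, 3]

path = [0, 2, 1, 2, 1, 3]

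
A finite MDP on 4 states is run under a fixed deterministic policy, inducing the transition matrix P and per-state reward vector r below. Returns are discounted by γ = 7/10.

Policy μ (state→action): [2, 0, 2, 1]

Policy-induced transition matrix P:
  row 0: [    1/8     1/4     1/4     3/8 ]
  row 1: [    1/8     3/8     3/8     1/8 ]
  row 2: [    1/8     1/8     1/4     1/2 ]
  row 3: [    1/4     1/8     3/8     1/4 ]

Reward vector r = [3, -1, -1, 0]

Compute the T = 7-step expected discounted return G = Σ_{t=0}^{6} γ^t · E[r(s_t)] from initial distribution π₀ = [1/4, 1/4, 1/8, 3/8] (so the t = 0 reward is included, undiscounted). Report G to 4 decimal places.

t=0: π = [0.2500, 0.2500, 0.1250, 0.3750], E[r] = 0.3750, γ^t·E[r] = 0.375000, running G = 0.375000
t=1: π = [0.1719, 0.2188, 0.3281, 0.2813], E[r] = -0.0313, γ^t·E[r] = -0.021875, running G = 0.353125
t=2: π = [0.1602, 0.2012, 0.3125, 0.3262], E[r] = -0.0332, γ^t·E[r] = -0.016270, running G = 0.336855
t=3: π = [0.1658, 0.1953, 0.3159, 0.3230], E[r] = -0.0139, γ^t·E[r] = -0.004773, running G = 0.332082
t=4: π = [0.1654, 0.1945, 0.3148, 0.3253], E[r] = -0.0132, γ^t·E[r] = -0.003173, running G = 0.328910
t=5: π = [0.1657, 0.1943, 0.3150, 0.3251], E[r] = -0.0123, γ^t·E[r] = -0.002068, running G = 0.326841
t=6: π = [0.1656, 0.1943, 0.3149, 0.3252], E[r] = -0.0123, γ^t·E[r] = -0.001448, running G = 0.325393

G = 0.3254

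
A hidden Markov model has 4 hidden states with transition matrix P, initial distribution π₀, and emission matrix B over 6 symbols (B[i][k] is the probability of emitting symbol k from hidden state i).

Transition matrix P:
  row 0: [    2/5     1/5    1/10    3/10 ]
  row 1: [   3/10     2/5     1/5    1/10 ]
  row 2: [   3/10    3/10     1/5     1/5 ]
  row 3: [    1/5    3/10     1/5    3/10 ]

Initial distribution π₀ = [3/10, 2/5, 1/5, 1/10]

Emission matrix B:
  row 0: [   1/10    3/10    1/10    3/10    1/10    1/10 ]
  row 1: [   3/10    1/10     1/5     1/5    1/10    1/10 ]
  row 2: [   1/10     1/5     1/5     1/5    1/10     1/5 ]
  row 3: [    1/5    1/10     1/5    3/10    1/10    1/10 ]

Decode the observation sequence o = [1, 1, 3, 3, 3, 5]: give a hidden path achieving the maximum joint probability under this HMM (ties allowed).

path = [0, 0, 0, 0, 0, 0]

t=0: δ = [9.000e-02, 4.000e-02, 4.000e-02, 1.000e-02]  (obs o_0=1)
t=1: δ = [1.080e-02, 1.800e-03, 1.800e-03, 2.700e-03]  ψ = [0, 0, 0, 0]  (obs o_1=1)
t=2: δ = [1.296e-03, 4.320e-04, 2.160e-04, 9.720e-04]  ψ = [0, 0, 0, 0]  (obs o_2=3)
t=3: δ = [1.555e-04, 5.832e-05, 3.888e-05, 1.166e-04]  ψ = [0, 3, 3, 0]  (obs o_3=3)
t=4: δ = [1.866e-05, 6.998e-06, 4.666e-06, 1.400e-05]  ψ = [0, 3, 3, 0]  (obs o_4=3)
t=5: δ = [7.465e-07, 4.199e-07, 5.599e-07, 5.599e-07]  ψ = [0, 3, 3, 0]  (obs o_5=5)
backtrack: best end state = 0; path = [0, 0, 0, 0, 0, 0]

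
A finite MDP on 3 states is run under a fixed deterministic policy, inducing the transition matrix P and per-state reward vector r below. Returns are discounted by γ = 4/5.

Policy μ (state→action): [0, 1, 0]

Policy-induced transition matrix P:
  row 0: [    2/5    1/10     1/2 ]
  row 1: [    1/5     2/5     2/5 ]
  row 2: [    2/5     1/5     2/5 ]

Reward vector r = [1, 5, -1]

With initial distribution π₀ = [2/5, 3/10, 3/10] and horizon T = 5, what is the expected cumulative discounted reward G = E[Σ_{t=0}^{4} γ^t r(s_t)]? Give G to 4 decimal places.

t=0: π = [0.4000, 0.3000, 0.3000], E[r] = 1.6000, γ^t·E[r] = 1.600000, running G = 1.600000
t=1: π = [0.3400, 0.2200, 0.4400], E[r] = 1.0000, γ^t·E[r] = 0.800000, running G = 2.400000
t=2: π = [0.3560, 0.2100, 0.4340], E[r] = 0.9720, γ^t·E[r] = 0.622080, running G = 3.022080
t=3: π = [0.3580, 0.2064, 0.4356], E[r] = 0.9544, γ^t·E[r] = 0.488653, running G = 3.510733
t=4: π = [0.3587, 0.2055, 0.4358], E[r] = 0.9503, γ^t·E[r] = 0.389251, running G = 3.899984

G = 3.9000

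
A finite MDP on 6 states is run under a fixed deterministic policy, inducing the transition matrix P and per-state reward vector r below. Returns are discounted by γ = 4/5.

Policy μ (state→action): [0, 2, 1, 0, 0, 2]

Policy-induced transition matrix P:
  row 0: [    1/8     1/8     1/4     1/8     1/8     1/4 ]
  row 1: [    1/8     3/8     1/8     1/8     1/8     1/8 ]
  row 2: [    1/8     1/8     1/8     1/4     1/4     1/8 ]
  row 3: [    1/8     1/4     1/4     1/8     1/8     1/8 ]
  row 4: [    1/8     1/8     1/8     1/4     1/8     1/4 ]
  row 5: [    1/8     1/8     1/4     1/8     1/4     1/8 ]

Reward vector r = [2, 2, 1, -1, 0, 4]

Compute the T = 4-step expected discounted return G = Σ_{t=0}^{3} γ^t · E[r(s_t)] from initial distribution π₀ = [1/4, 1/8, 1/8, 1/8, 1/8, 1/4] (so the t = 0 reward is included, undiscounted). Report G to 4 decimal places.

t=0: π = [0.2500, 0.1250, 0.1250, 0.1250, 0.1250, 0.2500], E[r] = 1.7500, γ^t·E[r] = 1.750000, running G = 1.750000
t=1: π = [0.1250, 0.1719, 0.2031, 0.1563, 0.1719, 0.1719], E[r] = 1.3281, γ^t·E[r] = 1.062500, running G = 2.812500
t=2: π = [0.1250, 0.1875, 0.1816, 0.1719, 0.1719, 0.1621], E[r] = 1.2832, γ^t·E[r] = 0.821250, running G = 3.633750
t=3: π = [0.1250, 0.1934, 0.1824, 0.1692, 0.1680, 0.1621], E[r] = 1.2983, γ^t·E[r] = 0.664750, running G = 4.298500

G = 4.2985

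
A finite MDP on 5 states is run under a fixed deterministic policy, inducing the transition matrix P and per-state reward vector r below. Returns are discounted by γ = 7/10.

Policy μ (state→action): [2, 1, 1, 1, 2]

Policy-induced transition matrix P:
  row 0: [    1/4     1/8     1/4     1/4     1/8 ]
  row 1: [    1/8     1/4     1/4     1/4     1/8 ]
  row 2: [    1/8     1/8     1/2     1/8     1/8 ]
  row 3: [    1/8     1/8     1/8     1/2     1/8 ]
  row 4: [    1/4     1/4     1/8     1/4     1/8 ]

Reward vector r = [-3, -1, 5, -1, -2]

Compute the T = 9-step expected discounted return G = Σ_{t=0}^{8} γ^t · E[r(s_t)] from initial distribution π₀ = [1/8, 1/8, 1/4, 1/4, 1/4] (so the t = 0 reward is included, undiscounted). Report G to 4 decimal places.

G = 0.2200

t=0: π = [0.1250, 0.1250, 0.2500, 0.2500, 0.2500], E[r] = 0.0000, γ^t·E[r] = 0.000000, running G = 0.000000
t=1: π = [0.1719, 0.1719, 0.2500, 0.2813, 0.1250], E[r] = 0.0313, γ^t·E[r] = 0.021875, running G = 0.021875
t=2: π = [0.1621, 0.1621, 0.2617, 0.2891, 0.1250], E[r] = 0.1211, γ^t·E[r] = 0.059336, running G = 0.081211
t=3: π = [0.1609, 0.1609, 0.2637, 0.2896, 0.1250], E[r] = 0.1353, γ^t·E[r] = 0.046392, running G = 0.127603
t=4: π = [0.1607, 0.1607, 0.2641, 0.2894, 0.1250], E[r] = 0.1381, γ^t·E[r] = 0.033163, running G = 0.160766
t=5: π = [0.1607, 0.1607, 0.2642, 0.2893, 0.1250], E[r] = 0.1389, γ^t·E[r] = 0.023344, running G = 0.184110
t=6: π = [0.1607, 0.1607, 0.2643, 0.2893, 0.1250], E[r] = 0.1391, γ^t·E[r] = 0.016370, running G = 0.200480
t=7: π = [0.1607, 0.1607, 0.2643, 0.2893, 0.1250], E[r] = 0.1392, γ^t·E[r] = 0.011466, running G = 0.211947
t=8: π = [0.1607, 0.1607, 0.2643, 0.2893, 0.1250], E[r] = 0.1393, γ^t·E[r] = 0.008028, running G = 0.219975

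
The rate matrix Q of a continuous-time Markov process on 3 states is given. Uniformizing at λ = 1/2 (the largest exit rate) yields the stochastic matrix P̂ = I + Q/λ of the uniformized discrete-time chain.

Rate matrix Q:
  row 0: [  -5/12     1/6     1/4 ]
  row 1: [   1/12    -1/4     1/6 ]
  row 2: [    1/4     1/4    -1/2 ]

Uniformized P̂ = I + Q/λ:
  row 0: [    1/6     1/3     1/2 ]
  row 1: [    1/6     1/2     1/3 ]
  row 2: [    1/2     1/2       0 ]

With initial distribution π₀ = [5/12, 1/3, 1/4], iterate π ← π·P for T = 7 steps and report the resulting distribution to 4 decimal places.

π = [0.2607, 0.4564, 0.2829]

t=0: π = [0.4167, 0.3333, 0.2500]
t=1: π = [0.2500, 0.4306, 0.3194]
t=2: π = [0.2731, 0.4583, 0.2685]
t=3: π = [0.2562, 0.4545, 0.2894]
t=4: π = [0.2631, 0.4573, 0.2796]
t=5: π = [0.2599, 0.4561, 0.2840]
t=6: π = [0.2613, 0.4567, 0.2820]
t=7: π = [0.2607, 0.4564, 0.2829]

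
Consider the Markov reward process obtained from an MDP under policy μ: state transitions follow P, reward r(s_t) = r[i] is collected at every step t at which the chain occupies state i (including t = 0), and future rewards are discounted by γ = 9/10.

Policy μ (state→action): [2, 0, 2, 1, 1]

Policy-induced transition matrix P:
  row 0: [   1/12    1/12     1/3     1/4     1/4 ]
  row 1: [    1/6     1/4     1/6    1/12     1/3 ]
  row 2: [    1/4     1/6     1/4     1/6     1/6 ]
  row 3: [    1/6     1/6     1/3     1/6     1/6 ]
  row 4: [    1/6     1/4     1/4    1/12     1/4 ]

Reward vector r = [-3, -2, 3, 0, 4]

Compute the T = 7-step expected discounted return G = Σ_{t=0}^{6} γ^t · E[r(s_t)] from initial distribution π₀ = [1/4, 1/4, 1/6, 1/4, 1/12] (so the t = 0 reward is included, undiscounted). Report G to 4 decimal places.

t=0: π = [0.2500, 0.2500, 0.1667, 0.2500, 0.0833], E[r] = -0.4167, γ^t·E[r] = -0.416667, running G = -0.416667
t=1: π = [0.1597, 0.1736, 0.2708, 0.1597, 0.2361], E[r] = 0.9306, γ^t·E[r] = 0.837500, running G = 0.420833
t=2: π = [0.1759, 0.1875, 0.2622, 0.1458, 0.2286], E[r] = 0.7980, γ^t·E[r] = 0.646406, running G = 1.067240
t=3: π = [0.1739, 0.1867, 0.2612, 0.1467, 0.2316], E[r] = 0.8152, γ^t·E[r] = 0.594246, running G = 1.661486
t=4: π = [0.1739, 0.1870, 0.2612, 0.1463, 0.2316], E[r] = 0.8138, γ^t·E[r] = 0.533951, running G = 2.195437
t=5: π = [0.1739, 0.1871, 0.2611, 0.1463, 0.2316], E[r] = 0.8139, γ^t·E[r] = 0.480611, running G = 2.676048
t=6: π = [0.1739, 0.1871, 0.2611, 0.1463, 0.2316], E[r] = 0.8139, γ^t·E[r] = 0.432556, running G = 3.108604

G = 3.1086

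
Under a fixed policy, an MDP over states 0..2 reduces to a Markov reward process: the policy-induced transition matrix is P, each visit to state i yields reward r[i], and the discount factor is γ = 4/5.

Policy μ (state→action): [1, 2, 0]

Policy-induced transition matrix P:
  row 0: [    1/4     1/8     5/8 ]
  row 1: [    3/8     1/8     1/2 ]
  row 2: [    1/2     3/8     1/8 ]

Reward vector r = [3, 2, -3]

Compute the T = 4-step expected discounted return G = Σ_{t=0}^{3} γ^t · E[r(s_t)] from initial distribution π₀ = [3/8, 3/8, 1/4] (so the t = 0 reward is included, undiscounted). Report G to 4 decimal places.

G = 1.6990

t=0: π = [0.3750, 0.3750, 0.2500], E[r] = 1.1250, γ^t·E[r] = 1.125000, running G = 1.125000
t=1: π = [0.3594, 0.1875, 0.4531], E[r] = 0.0938, γ^t·E[r] = 0.075000, running G = 1.200000
t=2: π = [0.3867, 0.2383, 0.3750], E[r] = 0.5117, γ^t·E[r] = 0.327500, running G = 1.527500
t=3: π = [0.3735, 0.2188, 0.4077], E[r] = 0.3350, γ^t·E[r] = 0.171500, running G = 1.699000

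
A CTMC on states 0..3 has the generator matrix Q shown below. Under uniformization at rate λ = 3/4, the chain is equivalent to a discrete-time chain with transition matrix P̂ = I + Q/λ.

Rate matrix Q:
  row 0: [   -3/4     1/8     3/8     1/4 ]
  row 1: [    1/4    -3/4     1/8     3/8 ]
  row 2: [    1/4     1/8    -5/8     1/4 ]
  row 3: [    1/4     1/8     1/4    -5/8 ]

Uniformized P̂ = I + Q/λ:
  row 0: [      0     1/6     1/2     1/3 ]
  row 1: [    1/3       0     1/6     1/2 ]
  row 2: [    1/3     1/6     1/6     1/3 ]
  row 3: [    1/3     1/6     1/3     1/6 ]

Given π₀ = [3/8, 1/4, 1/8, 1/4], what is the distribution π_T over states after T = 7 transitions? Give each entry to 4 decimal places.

t=0: π = [0.3750, 0.2500, 0.1250, 0.2500]
t=1: π = [0.2083, 0.1250, 0.3333, 0.3333]
t=2: π = [0.2639, 0.1458, 0.2917, 0.2986]
t=3: π = [0.2454, 0.1424, 0.3044, 0.3079]
t=4: π = [0.2515, 0.1429, 0.2998, 0.3057]
t=5: π = [0.2495, 0.1428, 0.3015, 0.3062]
t=6: π = [0.2502, 0.1429, 0.3009, 0.3061]
t=7: π = [0.2499, 0.1429, 0.3011, 0.3061]

π = [0.2499, 0.1429, 0.3011, 0.3061]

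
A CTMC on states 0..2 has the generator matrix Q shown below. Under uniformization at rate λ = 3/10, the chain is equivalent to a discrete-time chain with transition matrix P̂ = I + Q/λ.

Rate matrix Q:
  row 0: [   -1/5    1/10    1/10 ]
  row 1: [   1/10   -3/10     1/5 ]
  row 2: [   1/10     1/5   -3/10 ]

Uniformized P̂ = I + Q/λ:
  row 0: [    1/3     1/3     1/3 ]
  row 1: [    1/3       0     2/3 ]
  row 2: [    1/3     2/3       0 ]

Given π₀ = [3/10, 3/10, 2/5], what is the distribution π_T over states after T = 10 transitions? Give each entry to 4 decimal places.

π = [0.3333, 0.3325, 0.3342]

t=0: π = [0.3000, 0.3000, 0.4000]
t=1: π = [0.3333, 0.3667, 0.3000]
t=2: π = [0.3333, 0.3111, 0.3556]
t=3: π = [0.3333, 0.3481, 0.3185]
t=4: π = [0.3333, 0.3235, 0.3432]
t=5: π = [0.3333, 0.3399, 0.3267]
t=6: π = [0.3333, 0.3289, 0.3377]
t=7: π = [0.3333, 0.3363, 0.3304]
t=8: π = [0.3333, 0.3314, 0.3353]
t=9: π = [0.3333, 0.3346, 0.3320]
t=10: π = [0.3333, 0.3325, 0.3342]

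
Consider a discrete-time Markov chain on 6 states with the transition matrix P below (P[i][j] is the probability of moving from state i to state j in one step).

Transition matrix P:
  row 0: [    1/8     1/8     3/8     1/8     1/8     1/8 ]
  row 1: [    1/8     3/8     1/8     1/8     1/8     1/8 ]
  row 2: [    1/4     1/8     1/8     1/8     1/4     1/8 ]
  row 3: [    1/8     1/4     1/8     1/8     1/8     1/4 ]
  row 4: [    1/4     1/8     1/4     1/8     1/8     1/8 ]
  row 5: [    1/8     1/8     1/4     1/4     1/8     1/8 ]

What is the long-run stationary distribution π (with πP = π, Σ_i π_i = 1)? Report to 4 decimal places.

π = [0.1693, 0.1905, 0.2040, 0.1429, 0.1505, 0.1429]

Balance equations π_j = Σ_i π_i·P[i][j]:
  π_0 = 1/8·π_0 + 1/8·π_1 + 1/4·π_2 + 1/8·π_3 + 1/4·π_4 + 1/8·π_5
  π_1 = 1/8·π_0 + 3/8·π_1 + 1/8·π_2 + 1/4·π_3 + 1/8·π_4 + 1/8·π_5
  π_2 = 3/8·π_0 + 1/8·π_1 + 1/8·π_2 + 1/8·π_3 + 1/4·π_4 + 1/4·π_5
  π_3 = 1/8·π_0 + 1/8·π_1 + 1/8·π_2 + 1/8·π_3 + 1/8·π_4 + 1/4·π_5
  π_4 = 1/8·π_0 + 1/8·π_1 + 1/4·π_2 + 1/8·π_3 + 1/8·π_4 + 1/8·π_5
  normalize: π_0 + π_1 + π_2 + π_3 + π_4 + π_5 = 1
Solving the linear system gives exactly π = [32/189, 4/21, 347/1701, 1/7, 256/1701, 1/7].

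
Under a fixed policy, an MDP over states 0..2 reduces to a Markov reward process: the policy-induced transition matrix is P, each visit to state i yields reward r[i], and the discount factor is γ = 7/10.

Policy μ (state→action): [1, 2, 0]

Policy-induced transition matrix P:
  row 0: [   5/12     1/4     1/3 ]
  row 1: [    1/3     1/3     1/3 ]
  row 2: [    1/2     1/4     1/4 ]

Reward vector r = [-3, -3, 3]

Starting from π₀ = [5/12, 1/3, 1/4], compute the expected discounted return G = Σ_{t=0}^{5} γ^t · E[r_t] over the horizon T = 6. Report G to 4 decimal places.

G = -3.7207

t=0: π = [0.4167, 0.3333, 0.2500], E[r] = -1.5000, γ^t·E[r] = -1.500000, running G = -1.500000
t=1: π = [0.4097, 0.2778, 0.3125], E[r] = -1.1250, γ^t·E[r] = -0.787500, running G = -2.287500
t=2: π = [0.4196, 0.2731, 0.3073], E[r] = -1.1563, γ^t·E[r] = -0.566563, running G = -2.854063
t=3: π = [0.4195, 0.2728, 0.3077], E[r] = -1.1536, γ^t·E[r] = -0.395701, running G = -3.249763
t=4: π = [0.4196, 0.2727, 0.3077], E[r] = -1.1539, γ^t·E[r] = -0.277042, running G = -3.526805
t=5: π = [0.4196, 0.2727, 0.3077], E[r] = -1.1538, γ^t·E[r] = -0.193927, running G = -3.720732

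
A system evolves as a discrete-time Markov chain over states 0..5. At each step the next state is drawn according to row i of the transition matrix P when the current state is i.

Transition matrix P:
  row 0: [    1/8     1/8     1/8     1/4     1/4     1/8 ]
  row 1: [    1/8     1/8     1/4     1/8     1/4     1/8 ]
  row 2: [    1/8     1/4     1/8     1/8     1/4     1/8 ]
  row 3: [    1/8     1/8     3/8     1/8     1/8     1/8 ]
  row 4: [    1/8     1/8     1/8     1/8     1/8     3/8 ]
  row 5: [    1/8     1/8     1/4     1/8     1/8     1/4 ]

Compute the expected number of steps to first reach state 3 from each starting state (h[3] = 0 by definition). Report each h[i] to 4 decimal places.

First-step conditioning: h[3] = 0; for i ≠ 3, h[i] = 1 + Σ_k P[i][k]·h[k].
  h[0] = 1 + 1/8·h[0] + 1/8·h[1] + 1/8·h[2] + 1/4·h[4] + 1/8·h[5]
  h[1] = 1 + 1/8·h[0] + 1/8·h[1] + 1/4·h[2] + 1/4·h[4] + 1/8·h[5]
  h[2] = 1 + 1/8·h[0] + 1/4·h[1] + 1/8·h[2] + 1/4·h[4] + 1/8·h[5]
  h[4] = 1 + 1/8·h[0] + 1/8·h[1] + 1/8·h[2] + 1/8·h[4] + 3/8·h[5]
  h[5] = 1 + 1/8·h[0] + 1/8·h[1] + 1/4·h[2] + 1/8·h[4] + 1/4·h[5]
Solving the 5×5 linear system over states ≠ 3 gives exactly h = [56/9, 64/9, 64/9, 0, 64/9, 64/9] (h[3] = 0 is the target).

h = [6.2222, 7.1111, 7.1111, 0.0000, 7.1111, 7.1111]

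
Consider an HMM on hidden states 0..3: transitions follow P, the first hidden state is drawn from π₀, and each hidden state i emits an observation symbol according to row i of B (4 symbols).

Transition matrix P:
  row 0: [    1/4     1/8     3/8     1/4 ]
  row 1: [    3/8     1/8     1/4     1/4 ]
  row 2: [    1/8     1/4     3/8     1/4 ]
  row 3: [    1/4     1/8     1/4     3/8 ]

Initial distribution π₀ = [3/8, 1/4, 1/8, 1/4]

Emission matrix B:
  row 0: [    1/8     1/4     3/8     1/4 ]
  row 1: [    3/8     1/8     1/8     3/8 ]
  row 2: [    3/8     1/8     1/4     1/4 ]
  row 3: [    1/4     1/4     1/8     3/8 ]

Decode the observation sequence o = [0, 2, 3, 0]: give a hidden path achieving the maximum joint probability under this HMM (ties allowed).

path = [1, 0, 2, 2]

t=0: δ = [4.688e-02, 9.375e-02, 4.688e-02, 6.250e-02]  (obs o_0=0)
t=1: δ = [1.318e-02, 1.465e-03, 5.859e-03, 2.930e-03]  ψ = [1, 1, 1, 1]  (obs o_1=2)
t=2: δ = [8.240e-04, 6.180e-04, 1.236e-03, 1.236e-03]  ψ = [0, 0, 0, 0]  (obs o_2=3)
t=3: δ = [3.862e-05, 1.159e-04, 1.738e-04, 1.159e-04]  ψ = [3, 2, 2, 3]  (obs o_3=0)
backtrack: best end state = 2; path = [1, 0, 2, 2]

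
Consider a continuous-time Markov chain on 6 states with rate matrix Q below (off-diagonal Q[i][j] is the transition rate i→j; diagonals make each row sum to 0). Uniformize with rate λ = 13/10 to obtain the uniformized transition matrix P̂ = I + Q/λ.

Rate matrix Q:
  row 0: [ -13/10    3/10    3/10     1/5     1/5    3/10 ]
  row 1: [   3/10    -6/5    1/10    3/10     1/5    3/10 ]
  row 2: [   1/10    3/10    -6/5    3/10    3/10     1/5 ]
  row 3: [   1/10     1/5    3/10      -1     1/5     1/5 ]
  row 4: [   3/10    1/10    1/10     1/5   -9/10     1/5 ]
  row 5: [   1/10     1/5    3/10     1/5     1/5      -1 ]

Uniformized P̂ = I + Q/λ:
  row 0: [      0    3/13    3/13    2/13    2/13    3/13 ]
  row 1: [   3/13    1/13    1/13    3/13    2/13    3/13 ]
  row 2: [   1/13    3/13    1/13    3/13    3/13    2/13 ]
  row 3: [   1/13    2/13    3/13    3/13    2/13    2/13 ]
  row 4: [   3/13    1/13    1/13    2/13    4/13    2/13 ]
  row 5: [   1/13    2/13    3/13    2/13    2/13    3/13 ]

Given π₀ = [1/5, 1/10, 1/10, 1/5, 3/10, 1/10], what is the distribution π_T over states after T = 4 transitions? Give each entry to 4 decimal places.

t=0: π = [0.2000, 0.1000, 0.1000, 0.2000, 0.3000, 0.1000]
t=1: π = [0.1231, 0.1462, 0.1538, 0.1846, 0.2077, 0.1846]
t=2: π = [0.1219, 0.1479, 0.1527, 0.1911, 0.1976, 0.1888]
t=3: π = [0.1207, 0.1484, 0.1541, 0.1917, 0.1960, 0.1891]
t=4: π = [0.1206, 0.1485, 0.1541, 0.1919, 0.1959, 0.1891]

π = [0.1206, 0.1485, 0.1541, 0.1919, 0.1959, 0.1891]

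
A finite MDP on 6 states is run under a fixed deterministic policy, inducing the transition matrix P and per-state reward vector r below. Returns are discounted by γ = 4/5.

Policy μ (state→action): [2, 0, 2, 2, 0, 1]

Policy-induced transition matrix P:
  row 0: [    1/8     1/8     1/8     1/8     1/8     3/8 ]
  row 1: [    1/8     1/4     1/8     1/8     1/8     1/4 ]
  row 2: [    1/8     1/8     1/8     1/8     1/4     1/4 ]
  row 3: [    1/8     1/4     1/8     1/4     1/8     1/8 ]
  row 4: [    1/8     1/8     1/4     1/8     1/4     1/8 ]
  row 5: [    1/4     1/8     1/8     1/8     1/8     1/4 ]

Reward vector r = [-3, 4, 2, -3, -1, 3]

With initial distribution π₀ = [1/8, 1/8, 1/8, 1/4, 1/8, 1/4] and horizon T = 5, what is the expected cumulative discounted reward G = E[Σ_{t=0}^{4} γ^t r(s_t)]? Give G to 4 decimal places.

G = 1.5917

t=0: π = [0.1250, 0.1250, 0.1250, 0.2500, 0.1250, 0.2500], E[r] = 0.2500, γ^t·E[r] = 0.250000, running G = 0.250000
t=1: π = [0.1563, 0.1719, 0.1406, 0.1563, 0.1563, 0.2188], E[r] = 0.5313, γ^t·E[r] = 0.425000, running G = 0.675000
t=2: π = [0.1523, 0.1660, 0.1445, 0.1445, 0.1621, 0.2305], E[r] = 0.5918, γ^t·E[r] = 0.378750, running G = 1.053750
t=3: π = [0.1538, 0.1638, 0.1453, 0.1431, 0.1633, 0.2307], E[r] = 0.5840, γ^t·E[r] = 0.299000, running G = 1.352750
t=4: π = [0.1538, 0.1634, 0.1454, 0.1429, 0.1636, 0.2309], E[r] = 0.5833, γ^t·E[r] = 0.238925, running G = 1.591675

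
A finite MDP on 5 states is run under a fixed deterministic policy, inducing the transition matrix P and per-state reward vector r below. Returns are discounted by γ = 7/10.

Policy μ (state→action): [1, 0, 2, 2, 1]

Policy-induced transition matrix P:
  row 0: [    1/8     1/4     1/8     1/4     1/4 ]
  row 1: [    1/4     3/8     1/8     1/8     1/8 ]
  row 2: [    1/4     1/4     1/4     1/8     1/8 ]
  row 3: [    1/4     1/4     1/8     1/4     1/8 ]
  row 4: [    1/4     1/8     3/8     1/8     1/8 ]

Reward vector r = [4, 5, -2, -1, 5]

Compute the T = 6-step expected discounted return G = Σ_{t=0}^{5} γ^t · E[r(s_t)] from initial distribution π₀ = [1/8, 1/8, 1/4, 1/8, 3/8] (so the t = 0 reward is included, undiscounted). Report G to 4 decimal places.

t=0: π = [0.1250, 0.1250, 0.2500, 0.1250, 0.3750], E[r] = 2.3750, γ^t·E[r] = 2.375000, running G = 2.375000
t=1: π = [0.2344, 0.2188, 0.2500, 0.1563, 0.1406], E[r] = 2.0781, γ^t·E[r] = 1.454688, running G = 3.829688
t=2: π = [0.2207, 0.2598, 0.1914, 0.1738, 0.1543], E[r] = 2.3965, γ^t·E[r] = 1.174277, running G = 5.003965
t=3: π = [0.2224, 0.2632, 0.1875, 0.1743, 0.1526], E[r] = 2.4192, γ^t·E[r] = 0.829782, running G = 5.833747
t=4: π = [0.2222, 0.2638, 0.1866, 0.1746, 0.1528], E[r] = 2.4242, γ^t·E[r] = 0.582042, running G = 6.415789
t=5: π = [0.2222, 0.2639, 0.1865, 0.1746, 0.1528], E[r] = 2.4245, γ^t·E[r] = 0.407489, running G = 6.823277

G = 6.8233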